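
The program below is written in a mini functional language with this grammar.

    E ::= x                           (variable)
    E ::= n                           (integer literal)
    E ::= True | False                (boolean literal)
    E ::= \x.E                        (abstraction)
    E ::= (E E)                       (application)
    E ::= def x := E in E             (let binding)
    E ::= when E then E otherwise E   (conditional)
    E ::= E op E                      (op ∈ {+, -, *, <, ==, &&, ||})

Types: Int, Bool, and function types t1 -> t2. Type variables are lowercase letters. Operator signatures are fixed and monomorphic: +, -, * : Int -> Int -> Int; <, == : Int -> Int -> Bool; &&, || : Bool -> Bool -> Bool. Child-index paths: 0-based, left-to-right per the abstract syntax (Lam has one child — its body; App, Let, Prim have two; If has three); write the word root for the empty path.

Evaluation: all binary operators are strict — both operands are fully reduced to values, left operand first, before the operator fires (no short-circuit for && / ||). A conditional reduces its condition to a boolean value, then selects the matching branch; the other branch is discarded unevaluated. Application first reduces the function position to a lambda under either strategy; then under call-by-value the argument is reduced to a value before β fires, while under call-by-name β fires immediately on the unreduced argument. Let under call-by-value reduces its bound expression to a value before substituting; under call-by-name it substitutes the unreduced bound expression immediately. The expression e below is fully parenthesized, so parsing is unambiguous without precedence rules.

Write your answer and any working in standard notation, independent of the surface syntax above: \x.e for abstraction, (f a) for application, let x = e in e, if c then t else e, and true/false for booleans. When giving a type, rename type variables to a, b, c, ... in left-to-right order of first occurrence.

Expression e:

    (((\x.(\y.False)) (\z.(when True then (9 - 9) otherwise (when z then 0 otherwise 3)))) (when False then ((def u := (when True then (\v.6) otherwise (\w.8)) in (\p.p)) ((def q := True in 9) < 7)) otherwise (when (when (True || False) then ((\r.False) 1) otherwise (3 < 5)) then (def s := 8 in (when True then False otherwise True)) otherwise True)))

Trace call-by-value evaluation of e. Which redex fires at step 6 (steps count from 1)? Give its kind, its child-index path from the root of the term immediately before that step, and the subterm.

Answer: if at 1 : (if false then (let s = 8 in (if true then false else true)) else true)

Working:
step 0: (((\x.(\y.false)) (\z.(if true then (9 - 9) else (if z then 0 else 3)))) (if false then ((let u = (if true then (\v.6) else (\w.8)) in (\p.p)) ((let q = true in 9) < 7)) else (if (if (true || false) then ((\r.false) 1) else (3 < 5)) then (let s = 8 in (if true then false else true)) else true)))
step 1: [beta@0] ((\y.false) (if false then ((let u = (if true then (\v.6) else (\w.8)) in (\p.p)) ((let q = true in 9) < 7)) else (if (if (true || false) then ((\r.false) 1) else (3 < 5)) then (let s = 8 in (if true then false else true)) else true)))
step 2: [if@1] ((\y.false) (if (if (true || false) then ((\r.false) 1) else (3 < 5)) then (let s = 8 in (if true then false else true)) else true))
step 3: [delta@1.0.0] ((\y.false) (if (if true then ((\r.false) 1) else (3 < 5)) then (let s = 8 in (if true then false else true)) else true))
step 4: [if@1.0] ((\y.false) (if ((\r.false) 1) then (let s = 8 in (if true then false else true)) else true))
step 5: [beta@1.0] ((\y.false) (if false then (let s = 8 in (if true then false else true)) else true))
step 6: [if@1] ((\y.false) true)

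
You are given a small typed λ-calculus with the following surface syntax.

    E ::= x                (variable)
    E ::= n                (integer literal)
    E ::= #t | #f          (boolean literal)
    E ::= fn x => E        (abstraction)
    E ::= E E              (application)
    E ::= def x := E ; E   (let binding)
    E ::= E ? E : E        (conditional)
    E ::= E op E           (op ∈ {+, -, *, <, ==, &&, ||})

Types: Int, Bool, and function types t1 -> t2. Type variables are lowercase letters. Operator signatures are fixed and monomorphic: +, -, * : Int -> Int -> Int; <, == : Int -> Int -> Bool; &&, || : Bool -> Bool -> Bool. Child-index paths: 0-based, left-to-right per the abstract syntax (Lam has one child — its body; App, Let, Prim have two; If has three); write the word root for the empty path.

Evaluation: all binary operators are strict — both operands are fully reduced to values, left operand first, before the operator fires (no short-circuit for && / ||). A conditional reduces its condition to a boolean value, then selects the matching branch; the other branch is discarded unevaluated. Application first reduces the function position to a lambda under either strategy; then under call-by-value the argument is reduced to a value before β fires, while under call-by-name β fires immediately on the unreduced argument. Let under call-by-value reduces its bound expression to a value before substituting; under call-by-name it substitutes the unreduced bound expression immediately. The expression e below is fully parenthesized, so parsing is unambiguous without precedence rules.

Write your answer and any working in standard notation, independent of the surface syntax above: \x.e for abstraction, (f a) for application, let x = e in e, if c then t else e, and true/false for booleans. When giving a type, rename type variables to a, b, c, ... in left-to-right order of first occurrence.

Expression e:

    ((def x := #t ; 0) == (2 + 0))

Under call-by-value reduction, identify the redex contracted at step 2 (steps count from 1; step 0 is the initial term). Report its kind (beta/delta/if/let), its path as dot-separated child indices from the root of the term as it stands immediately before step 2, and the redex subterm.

Answer: delta at 1 : (2 + 0)

Working:
step 0: ((let x = true in 0) == (2 + 0))
step 1: [let@0] (0 == (2 + 0))
step 2: [delta@1] (0 == 2)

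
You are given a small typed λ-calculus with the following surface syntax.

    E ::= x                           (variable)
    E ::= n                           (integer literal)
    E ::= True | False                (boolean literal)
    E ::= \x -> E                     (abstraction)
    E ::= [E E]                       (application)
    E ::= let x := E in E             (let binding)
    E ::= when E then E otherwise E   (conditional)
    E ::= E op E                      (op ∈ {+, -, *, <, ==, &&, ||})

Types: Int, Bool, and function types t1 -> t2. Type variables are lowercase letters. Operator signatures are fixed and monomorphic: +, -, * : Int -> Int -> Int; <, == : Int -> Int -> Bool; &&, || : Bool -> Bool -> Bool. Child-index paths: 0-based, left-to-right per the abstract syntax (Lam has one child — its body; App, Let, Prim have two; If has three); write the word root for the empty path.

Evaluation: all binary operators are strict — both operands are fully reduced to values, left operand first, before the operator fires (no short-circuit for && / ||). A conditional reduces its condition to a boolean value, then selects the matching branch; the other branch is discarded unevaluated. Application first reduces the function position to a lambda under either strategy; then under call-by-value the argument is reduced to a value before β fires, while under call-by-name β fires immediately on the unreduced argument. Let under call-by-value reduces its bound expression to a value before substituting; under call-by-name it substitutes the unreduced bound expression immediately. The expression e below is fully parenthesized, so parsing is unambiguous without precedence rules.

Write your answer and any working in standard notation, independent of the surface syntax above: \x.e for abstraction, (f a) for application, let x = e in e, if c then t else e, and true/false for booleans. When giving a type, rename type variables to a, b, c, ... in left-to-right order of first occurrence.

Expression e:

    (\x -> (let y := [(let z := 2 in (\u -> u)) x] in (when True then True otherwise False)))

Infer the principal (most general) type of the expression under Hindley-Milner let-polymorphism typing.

Answer: a -> Bool

Derivation:
let z : Int
u : b
\u._ : b -> b
x : a
  unify b -> b ~ a -> c
  unify b ~ a
  unify a ~ c
_ _ : c
let y : c
  unify Bool ~ Bool
  unify Bool ~ Bool
\x._ : c -> Bool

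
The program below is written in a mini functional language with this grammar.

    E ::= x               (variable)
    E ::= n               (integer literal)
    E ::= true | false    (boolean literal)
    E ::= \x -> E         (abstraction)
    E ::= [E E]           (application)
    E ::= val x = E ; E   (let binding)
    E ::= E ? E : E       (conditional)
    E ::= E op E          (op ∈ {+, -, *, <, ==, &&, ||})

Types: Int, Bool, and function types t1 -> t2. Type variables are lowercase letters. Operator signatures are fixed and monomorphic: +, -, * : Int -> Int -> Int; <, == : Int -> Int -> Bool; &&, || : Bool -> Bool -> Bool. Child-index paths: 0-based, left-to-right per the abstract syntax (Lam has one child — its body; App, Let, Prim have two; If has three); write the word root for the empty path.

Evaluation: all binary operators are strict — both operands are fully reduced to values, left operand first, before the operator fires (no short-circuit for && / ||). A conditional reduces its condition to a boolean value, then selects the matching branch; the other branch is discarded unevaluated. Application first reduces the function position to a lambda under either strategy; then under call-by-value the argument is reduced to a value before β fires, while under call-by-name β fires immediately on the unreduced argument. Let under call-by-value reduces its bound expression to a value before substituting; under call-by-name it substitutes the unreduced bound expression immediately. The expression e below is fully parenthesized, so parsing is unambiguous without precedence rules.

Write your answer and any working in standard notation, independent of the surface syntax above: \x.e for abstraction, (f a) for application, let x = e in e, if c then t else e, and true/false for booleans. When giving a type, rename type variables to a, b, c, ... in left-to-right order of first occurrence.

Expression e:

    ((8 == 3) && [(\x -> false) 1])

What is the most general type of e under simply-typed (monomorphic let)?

Working:
  unify Int ~ Int
  unify Int ~ Int
  unify Bool ~ Bool
\x._ : a -> Bool
  unify a -> Bool ~ Int -> b
  unify a ~ Int
  unify Bool ~ b
_ _ : Bool
  unify Bool ~ Bool

Answer: Bool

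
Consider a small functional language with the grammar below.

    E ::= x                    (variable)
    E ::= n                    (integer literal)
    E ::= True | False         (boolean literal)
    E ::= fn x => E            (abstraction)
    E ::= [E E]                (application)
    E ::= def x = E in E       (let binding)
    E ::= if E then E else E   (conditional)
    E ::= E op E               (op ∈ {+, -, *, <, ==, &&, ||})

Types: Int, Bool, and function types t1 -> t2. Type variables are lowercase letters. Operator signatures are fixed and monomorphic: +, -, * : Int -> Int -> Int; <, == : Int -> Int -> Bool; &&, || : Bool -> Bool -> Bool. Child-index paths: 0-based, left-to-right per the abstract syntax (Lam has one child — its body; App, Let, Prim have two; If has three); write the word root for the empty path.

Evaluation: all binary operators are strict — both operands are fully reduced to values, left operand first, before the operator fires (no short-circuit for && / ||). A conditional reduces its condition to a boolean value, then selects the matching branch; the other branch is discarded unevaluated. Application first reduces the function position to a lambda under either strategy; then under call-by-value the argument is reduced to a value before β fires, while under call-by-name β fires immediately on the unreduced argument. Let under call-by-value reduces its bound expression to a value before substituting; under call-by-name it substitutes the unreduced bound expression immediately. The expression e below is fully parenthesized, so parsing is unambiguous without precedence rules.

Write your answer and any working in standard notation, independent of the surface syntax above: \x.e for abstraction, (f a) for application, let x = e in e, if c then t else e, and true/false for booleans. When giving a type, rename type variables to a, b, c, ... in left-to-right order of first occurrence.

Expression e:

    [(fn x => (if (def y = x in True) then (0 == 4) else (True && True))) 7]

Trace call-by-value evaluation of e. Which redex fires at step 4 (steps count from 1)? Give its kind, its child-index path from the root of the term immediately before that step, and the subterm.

Answer: delta at root : (0 == 4)

Working:
step 0: ((\x.(if (let y = x in true) then (0 == 4) else (true && true))) 7)
step 1: [beta@root] (if (let y = 7 in true) then (0 == 4) else (true && true))
step 2: [let@0] (if true then (0 == 4) else (true && true))
step 3: [if@root] (0 == 4)
step 4: [delta@root] false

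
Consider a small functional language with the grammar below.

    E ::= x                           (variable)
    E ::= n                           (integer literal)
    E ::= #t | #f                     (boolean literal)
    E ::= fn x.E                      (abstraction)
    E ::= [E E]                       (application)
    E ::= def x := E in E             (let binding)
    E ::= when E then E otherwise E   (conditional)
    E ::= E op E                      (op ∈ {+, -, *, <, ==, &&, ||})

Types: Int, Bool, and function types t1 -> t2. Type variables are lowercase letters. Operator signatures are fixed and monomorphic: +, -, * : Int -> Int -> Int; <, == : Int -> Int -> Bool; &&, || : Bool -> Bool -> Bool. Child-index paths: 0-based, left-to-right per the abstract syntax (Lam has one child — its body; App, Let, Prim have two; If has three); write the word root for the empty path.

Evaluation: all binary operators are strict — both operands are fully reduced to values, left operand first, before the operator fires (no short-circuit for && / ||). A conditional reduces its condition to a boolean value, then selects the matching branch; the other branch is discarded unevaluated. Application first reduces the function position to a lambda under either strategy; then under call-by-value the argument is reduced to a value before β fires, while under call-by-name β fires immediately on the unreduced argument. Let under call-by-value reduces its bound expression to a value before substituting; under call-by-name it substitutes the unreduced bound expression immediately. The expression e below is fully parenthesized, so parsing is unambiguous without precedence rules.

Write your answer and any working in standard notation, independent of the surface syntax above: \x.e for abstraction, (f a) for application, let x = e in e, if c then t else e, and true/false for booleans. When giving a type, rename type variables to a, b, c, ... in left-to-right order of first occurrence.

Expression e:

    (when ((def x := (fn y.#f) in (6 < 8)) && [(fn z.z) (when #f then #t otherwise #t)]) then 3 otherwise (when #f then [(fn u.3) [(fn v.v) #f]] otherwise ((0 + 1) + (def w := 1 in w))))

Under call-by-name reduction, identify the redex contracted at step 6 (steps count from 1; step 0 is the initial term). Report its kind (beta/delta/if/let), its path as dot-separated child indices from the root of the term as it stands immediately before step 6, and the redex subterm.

Derivation:
step 0: (if ((let x = (\y.false) in (6 < 8)) && ((\z.z) (if false then true else true))) then 3 else (if false then ((\u.3) ((\v.v) false)) else ((0 + 1) + (let w = 1 in w))))
step 1: [let@0.0] (if ((6 < 8) && ((\z.z) (if false then true else true))) then 3 else (if false then ((\u.3) ((\v.v) false)) else ((0 + 1) + (let w = 1 in w))))
step 2: [delta@0.0] (if (true && ((\z.z) (if false then true else true))) then 3 else (if false then ((\u.3) ((\v.v) false)) else ((0 + 1) + (let w = 1 in w))))
step 3: [beta@0.1] (if (true && (if false then true else true)) then 3 else (if false then ((\u.3) ((\v.v) false)) else ((0 + 1) + (let w = 1 in w))))
step 4: [if@0.1] (if (true && true) then 3 else (if false then ((\u.3) ((\v.v) false)) else ((0 + 1) + (let w = 1 in w))))
step 5: [delta@0] (if true then 3 else (if false then ((\u.3) ((\v.v) false)) else ((0 + 1) + (let w = 1 in w))))
step 6: [if@root] 3

Answer: if at root : (if true then 3 else (if false then ((\u.3) ((\v.v) false)) else ((0 + 1) + (let w = 1 in w))))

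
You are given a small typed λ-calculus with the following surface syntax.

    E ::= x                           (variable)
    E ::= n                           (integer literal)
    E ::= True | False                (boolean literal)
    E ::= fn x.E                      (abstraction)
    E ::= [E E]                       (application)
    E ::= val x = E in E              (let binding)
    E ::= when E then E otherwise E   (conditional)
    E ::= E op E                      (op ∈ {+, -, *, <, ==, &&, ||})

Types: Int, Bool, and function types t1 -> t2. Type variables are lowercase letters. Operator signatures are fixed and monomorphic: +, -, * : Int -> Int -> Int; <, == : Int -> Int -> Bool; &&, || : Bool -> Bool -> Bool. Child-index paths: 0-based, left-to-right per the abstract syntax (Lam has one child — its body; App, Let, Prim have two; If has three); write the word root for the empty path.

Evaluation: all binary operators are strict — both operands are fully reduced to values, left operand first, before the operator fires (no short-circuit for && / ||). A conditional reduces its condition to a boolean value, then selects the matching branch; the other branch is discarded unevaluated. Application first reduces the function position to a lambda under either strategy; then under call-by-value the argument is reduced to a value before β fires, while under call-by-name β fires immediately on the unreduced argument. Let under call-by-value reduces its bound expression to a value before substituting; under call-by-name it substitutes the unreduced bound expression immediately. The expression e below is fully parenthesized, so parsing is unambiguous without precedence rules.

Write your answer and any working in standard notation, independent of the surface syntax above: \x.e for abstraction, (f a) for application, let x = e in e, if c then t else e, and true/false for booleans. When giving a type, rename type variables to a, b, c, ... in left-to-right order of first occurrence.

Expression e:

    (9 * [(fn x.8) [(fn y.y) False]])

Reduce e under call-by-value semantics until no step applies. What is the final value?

Trace:
step 0: (9 * ((\x.8) ((\y.y) false)))
step 1: [beta@1.1] (9 * ((\x.8) false))
step 2: [beta@1] (9 * 8)
step 3: [delta@root] 72

Answer: 72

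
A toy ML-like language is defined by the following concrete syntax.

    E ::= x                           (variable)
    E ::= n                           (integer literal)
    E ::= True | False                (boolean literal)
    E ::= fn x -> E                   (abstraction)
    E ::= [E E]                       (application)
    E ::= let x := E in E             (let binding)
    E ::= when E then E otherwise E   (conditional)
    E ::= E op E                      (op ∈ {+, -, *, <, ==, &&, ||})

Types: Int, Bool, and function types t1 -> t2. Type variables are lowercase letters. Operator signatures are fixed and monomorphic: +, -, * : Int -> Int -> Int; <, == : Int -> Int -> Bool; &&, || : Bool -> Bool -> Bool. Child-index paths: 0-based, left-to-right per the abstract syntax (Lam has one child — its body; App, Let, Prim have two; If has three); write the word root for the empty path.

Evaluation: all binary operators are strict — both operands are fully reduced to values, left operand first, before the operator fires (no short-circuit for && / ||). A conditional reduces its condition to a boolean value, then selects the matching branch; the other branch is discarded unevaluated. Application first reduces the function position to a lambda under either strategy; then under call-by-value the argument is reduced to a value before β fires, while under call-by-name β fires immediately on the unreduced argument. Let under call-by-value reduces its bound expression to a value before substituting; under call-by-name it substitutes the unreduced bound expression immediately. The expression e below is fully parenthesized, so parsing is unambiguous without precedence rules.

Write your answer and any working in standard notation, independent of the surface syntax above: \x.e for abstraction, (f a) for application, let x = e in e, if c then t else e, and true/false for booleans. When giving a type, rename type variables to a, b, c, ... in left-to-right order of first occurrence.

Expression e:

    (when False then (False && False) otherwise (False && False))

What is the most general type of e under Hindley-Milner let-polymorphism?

Answer: Bool

Working:
  unify Bool ~ Bool
  unify Bool ~ Bool
  unify Bool ~ Bool
  unify Bool ~ Bool
  unify Bool ~ Bool
  unify Bool ~ Bool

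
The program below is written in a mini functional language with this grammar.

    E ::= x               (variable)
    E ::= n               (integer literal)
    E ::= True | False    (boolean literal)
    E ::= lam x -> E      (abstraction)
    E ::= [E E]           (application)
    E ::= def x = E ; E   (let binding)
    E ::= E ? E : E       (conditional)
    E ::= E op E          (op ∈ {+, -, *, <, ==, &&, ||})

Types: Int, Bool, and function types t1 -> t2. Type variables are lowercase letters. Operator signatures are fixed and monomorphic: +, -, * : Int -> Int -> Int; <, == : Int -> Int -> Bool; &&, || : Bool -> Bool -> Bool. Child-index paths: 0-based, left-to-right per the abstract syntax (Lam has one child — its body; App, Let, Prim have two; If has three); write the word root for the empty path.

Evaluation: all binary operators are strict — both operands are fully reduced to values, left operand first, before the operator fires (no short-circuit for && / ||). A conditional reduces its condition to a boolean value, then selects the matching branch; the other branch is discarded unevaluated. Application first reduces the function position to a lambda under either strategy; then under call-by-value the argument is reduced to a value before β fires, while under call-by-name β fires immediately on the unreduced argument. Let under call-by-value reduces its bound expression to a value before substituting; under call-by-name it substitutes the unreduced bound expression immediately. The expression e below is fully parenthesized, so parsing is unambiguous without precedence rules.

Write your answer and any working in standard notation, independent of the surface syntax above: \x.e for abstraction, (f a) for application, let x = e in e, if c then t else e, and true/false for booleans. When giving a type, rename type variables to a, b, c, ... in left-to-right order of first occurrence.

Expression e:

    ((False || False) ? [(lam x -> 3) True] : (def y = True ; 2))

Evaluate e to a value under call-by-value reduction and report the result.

Answer: 2

Trace:
step 0: (if (false || false) then ((\x.3) true) else (let y = true in 2))
step 1: [delta@0] (if false then ((\x.3) true) else (let y = true in 2))
step 2: [if@root] (let y = true in 2)
step 3: [let@root] 2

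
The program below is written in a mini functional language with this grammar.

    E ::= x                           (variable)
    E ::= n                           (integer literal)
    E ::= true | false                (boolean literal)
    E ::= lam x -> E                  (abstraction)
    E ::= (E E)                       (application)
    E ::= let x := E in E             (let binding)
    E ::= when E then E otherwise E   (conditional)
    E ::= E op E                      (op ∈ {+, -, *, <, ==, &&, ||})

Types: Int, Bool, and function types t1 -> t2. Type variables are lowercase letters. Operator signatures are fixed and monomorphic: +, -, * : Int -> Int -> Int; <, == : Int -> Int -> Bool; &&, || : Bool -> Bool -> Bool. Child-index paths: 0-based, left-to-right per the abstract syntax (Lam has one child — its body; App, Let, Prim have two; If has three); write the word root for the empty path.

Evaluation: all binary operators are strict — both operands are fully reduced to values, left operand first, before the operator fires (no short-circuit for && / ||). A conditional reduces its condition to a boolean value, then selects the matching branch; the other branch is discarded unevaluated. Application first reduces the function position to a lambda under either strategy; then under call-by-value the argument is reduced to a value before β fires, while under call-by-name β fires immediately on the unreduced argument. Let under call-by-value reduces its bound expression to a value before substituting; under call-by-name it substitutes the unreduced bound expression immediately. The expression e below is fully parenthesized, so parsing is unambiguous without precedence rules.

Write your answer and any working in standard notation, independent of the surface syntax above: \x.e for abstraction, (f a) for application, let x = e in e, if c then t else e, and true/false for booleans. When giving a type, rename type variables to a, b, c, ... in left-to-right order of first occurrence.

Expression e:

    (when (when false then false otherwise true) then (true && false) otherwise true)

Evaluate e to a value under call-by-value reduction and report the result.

Trace:
step 0: (if (if false then false else true) then (true && false) else true)
step 1: [if@0] (if true then (true && false) else true)
step 2: [if@root] (true && false)
step 3: [delta@root] false

Answer: false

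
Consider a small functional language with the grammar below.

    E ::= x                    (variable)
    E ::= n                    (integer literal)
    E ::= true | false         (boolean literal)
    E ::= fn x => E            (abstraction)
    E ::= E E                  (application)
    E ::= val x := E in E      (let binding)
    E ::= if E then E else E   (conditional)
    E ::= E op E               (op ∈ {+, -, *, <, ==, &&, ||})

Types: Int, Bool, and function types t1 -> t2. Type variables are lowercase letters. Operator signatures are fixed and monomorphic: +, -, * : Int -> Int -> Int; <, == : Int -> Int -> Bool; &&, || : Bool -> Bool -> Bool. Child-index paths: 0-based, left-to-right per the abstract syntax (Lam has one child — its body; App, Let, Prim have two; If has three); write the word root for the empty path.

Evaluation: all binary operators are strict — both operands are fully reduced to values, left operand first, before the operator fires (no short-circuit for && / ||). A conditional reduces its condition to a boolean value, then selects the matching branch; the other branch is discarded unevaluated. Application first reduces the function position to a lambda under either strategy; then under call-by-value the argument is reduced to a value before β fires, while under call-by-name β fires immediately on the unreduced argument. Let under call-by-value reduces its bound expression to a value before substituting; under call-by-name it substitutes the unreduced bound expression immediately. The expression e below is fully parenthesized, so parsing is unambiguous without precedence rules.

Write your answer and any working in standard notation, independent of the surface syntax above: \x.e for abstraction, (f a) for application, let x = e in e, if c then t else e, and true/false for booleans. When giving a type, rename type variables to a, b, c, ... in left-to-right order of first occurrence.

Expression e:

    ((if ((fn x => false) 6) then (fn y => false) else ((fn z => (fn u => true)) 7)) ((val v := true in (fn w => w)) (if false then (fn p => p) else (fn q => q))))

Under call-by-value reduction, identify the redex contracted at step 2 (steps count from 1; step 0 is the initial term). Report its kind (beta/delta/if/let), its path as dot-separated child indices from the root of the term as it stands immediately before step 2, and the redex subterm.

Answer: if at 0 : (if false then (\y.false) else ((\z.(\u.true)) 7))

Trace:
step 0: ((if ((\x.false) 6) then (\y.false) else ((\z.(\u.true)) 7)) ((let v = true in (\w.w)) (if false then (\p.p) else (\q.q))))
step 1: [beta@0.0] ((if false then (\y.false) else ((\z.(\u.true)) 7)) ((let v = true in (\w.w)) (if false then (\p.p) else (\q.q))))
step 2: [if@0] (((\z.(\u.true)) 7) ((let v = true in (\w.w)) (if false then (\p.p) else (\q.q))))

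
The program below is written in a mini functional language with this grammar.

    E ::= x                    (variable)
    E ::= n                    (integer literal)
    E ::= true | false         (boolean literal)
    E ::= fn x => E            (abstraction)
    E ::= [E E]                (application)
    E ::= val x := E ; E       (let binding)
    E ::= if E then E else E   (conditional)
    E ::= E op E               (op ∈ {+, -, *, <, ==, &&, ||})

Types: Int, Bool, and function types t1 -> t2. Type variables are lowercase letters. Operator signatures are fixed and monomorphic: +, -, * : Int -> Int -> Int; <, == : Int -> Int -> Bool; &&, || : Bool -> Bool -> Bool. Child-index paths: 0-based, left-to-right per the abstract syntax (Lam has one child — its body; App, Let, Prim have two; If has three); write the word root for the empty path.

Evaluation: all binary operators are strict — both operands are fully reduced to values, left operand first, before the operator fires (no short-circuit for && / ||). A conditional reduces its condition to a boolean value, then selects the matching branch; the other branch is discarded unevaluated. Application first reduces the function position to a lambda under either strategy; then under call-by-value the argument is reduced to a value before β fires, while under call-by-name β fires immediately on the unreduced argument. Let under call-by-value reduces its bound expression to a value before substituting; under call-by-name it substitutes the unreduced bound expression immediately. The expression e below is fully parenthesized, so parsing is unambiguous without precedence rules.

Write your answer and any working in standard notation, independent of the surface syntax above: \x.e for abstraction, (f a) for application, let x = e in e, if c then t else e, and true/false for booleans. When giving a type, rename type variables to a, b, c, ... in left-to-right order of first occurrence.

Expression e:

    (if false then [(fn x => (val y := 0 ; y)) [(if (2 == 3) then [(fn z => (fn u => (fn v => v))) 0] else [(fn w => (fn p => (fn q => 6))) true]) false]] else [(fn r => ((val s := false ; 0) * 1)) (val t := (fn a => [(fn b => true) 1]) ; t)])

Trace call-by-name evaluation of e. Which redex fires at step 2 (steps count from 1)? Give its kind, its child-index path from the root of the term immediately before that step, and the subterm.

Derivation:
step 0: (if false then ((\x.(let y = 0 in y)) ((if (2 == 3) then ((\z.(\u.(\v.v))) 0) else ((\w.(\p.(\q.6))) true)) false)) else ((\r.((let s = false in 0) * 1)) (let t = (\a.((\b.true) 1)) in t)))
step 1: [if@root] ((\r.((let s = false in 0) * 1)) (let t = (\a.((\b.true) 1)) in t))
step 2: [beta@root] ((let s = false in 0) * 1)

Answer: beta at root : ((\r.((let s = false in 0) * 1)) (let t = (\a.((\b.true) 1)) in t))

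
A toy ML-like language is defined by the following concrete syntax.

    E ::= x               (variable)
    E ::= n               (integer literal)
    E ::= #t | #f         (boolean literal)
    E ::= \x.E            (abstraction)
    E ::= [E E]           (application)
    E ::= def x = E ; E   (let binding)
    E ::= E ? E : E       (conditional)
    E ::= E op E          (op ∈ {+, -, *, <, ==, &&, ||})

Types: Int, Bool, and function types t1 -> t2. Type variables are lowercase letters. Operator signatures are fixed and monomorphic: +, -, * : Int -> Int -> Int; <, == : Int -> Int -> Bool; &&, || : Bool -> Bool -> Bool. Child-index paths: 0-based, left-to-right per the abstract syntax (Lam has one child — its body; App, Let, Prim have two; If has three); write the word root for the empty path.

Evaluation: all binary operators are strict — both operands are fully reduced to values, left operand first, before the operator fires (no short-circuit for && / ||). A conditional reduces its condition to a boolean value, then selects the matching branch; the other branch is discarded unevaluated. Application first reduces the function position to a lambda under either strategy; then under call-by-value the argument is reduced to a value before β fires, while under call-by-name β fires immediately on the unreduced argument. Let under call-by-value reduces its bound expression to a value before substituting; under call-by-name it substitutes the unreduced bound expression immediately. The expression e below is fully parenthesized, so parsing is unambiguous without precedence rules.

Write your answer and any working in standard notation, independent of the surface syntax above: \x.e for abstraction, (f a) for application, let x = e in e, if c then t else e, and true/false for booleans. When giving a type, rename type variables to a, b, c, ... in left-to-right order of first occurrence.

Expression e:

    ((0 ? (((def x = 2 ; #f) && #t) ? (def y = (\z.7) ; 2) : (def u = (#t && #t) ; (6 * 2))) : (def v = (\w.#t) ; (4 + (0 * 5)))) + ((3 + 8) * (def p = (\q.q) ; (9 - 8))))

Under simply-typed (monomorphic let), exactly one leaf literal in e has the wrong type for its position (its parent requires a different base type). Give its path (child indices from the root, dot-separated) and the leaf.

Answer: 0.0 : 0

Derivation:
  unify Int ~ Bool
  FAIL: mismatch Int ~ Bool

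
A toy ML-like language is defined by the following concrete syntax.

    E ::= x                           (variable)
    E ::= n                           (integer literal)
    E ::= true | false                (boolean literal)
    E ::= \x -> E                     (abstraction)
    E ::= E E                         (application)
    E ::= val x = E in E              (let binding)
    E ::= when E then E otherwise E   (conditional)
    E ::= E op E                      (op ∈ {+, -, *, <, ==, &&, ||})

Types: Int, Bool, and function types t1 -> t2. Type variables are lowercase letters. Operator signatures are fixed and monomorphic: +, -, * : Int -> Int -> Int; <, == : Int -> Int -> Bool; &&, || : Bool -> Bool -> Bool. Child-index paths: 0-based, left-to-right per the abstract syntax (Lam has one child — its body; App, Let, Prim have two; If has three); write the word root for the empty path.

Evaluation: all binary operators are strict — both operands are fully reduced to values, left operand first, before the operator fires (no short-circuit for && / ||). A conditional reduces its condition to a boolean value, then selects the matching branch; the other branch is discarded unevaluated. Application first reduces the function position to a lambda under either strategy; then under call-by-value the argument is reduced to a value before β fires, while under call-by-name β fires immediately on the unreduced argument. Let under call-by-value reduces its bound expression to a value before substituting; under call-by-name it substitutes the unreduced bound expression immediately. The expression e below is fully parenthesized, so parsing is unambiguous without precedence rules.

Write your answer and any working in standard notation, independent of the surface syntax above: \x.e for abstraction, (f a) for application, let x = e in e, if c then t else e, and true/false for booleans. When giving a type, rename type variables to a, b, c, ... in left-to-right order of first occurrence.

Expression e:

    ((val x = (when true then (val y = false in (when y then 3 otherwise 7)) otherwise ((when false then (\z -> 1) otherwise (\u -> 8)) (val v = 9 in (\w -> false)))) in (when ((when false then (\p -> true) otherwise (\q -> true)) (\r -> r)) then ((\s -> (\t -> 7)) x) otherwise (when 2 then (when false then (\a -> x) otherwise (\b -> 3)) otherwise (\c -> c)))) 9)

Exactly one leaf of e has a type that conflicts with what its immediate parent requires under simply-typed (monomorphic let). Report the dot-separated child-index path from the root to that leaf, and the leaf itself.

Working:
  unify Bool ~ Bool
let y : Bool
y : Bool
  unify Bool ~ Bool
  unify Int ~ Int
  unify Bool ~ Bool
\z._ : a -> Int
\u._ : b -> Int
  unify a -> Int ~ b -> Int
  unify a ~ b
  unify Int ~ Int
let v : Int
\w._ : c -> Bool
  unify b -> Int ~ (c -> Bool) -> d
  unify b ~ c -> Bool
  unify Int ~ d
_ _ : Int
  unify Int ~ Int
let x : Int
  unify Bool ~ Bool
\p._ : e -> Bool
\q._ : f -> Bool
  unify e -> Bool ~ f -> Bool
  unify e ~ f
  unify Bool ~ Bool
r : g
\r._ : g -> g
  unify f -> Bool ~ (g -> g) -> h
  unify f ~ g -> g
  unify Bool ~ h
_ _ : Bool
  unify Bool ~ Bool
\t._ : j -> Int
\s._ : i -> j -> Int
x : Int
  unify i -> j -> Int ~ Int -> k
  unify i ~ Int
  unify j -> Int ~ k
_ _ : j -> Int
  unify Int ~ Bool
  FAIL: mismatch Int ~ Bool

Answer: 0.1.2.0 : 2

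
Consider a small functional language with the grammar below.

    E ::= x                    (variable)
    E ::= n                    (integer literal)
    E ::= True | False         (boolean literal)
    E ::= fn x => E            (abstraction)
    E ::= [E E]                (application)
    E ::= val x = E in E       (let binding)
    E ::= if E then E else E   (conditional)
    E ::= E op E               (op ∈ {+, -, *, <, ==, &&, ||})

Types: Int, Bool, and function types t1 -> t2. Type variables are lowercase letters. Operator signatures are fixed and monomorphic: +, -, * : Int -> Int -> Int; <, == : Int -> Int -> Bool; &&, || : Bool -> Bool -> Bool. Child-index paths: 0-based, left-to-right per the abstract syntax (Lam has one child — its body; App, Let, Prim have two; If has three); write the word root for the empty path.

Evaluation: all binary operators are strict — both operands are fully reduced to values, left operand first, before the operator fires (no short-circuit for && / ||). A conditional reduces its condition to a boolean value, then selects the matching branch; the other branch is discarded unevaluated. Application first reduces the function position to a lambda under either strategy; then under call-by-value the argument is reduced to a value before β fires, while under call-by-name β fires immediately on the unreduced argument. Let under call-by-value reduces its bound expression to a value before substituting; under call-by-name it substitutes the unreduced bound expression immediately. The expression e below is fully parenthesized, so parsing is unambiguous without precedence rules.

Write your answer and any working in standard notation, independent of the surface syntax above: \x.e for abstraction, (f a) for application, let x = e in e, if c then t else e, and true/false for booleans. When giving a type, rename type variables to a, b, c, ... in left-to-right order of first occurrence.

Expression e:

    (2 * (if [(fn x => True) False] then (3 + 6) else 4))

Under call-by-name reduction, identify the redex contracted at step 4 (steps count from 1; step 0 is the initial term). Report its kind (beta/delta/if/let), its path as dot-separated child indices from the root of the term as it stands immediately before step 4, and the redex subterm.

Derivation:
step 0: (2 * (if ((\x.true) false) then (3 + 6) else 4))
step 1: [beta@1.0] (2 * (if true then (3 + 6) else 4))
step 2: [if@1] (2 * (3 + 6))
step 3: [delta@1] (2 * 9)
step 4: [delta@root] 18

Answer: delta at root : (2 * 9)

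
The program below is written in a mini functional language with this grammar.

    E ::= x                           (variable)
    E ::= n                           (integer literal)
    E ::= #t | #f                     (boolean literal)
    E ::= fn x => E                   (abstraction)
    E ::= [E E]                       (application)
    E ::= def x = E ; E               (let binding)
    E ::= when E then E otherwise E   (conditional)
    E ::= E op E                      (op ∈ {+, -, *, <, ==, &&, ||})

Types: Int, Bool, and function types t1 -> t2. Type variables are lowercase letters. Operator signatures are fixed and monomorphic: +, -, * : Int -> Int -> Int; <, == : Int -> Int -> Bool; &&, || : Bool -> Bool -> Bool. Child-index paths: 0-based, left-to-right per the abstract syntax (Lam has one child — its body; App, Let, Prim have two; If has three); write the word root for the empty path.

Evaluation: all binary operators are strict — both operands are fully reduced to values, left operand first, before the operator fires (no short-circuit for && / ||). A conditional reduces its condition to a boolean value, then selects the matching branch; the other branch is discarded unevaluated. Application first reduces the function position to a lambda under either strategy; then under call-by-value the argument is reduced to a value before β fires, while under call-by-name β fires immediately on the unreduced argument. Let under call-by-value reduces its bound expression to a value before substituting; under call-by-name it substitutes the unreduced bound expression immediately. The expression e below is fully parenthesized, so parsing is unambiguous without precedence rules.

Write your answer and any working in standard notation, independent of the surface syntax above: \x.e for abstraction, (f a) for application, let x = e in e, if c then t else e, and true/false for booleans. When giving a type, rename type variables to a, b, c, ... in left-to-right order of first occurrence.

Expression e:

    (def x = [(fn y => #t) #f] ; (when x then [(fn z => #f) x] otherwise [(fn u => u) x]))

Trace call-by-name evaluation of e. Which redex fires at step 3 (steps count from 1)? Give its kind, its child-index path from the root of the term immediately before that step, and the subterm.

Trace:
step 0: (let x = ((\y.true) false) in (if x then ((\z.false) x) else ((\u.u) x)))
step 1: [let@root] (if ((\y.true) false) then ((\z.false) ((\y.true) false)) else ((\u.u) ((\y.true) false)))
step 2: [beta@0] (if true then ((\z.false) ((\y.true) false)) else ((\u.u) ((\y.true) false)))
step 3: [if@root] ((\z.false) ((\y.true) false))

Answer: if at root : (if true then ((\z.false) ((\y.true) false)) else ((\u.u) ((\y.true) false)))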